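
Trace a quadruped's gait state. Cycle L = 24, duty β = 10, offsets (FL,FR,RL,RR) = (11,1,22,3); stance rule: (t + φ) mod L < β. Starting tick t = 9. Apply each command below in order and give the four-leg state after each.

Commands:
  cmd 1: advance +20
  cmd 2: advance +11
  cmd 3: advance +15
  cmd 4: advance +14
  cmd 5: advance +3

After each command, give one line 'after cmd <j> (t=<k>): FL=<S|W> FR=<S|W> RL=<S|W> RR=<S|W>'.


after cmd 1 (t=29): FL=W FR=S RL=S RR=S
after cmd 2 (t=40): FL=S FR=W RL=W RR=W
after cmd 3 (t=55): FL=W FR=S RL=S RR=W
after cmd 4 (t=69): FL=S FR=W RL=W RR=S
after cmd 5 (t=72): FL=W FR=S RL=W RR=S

start t=9: FL=W FR=W RL=S RR=W
cmd 1: advance +20 → t=29, phase=(16,6,3,8) → FL=W FR=S RL=S RR=S
cmd 2: advance +11 → t=40, phase=(3,17,14,19) → FL=S FR=W RL=W RR=W
cmd 3: advance +15 → t=55, phase=(18,8,5,10) → FL=W FR=S RL=S RR=W
cmd 4: advance +14 → t=69, phase=(8,22,19,0) → FL=S FR=W RL=W RR=S
cmd 5: advance +3 → t=72, phase=(11,1,22,3) → FL=W FR=S RL=W RR=S


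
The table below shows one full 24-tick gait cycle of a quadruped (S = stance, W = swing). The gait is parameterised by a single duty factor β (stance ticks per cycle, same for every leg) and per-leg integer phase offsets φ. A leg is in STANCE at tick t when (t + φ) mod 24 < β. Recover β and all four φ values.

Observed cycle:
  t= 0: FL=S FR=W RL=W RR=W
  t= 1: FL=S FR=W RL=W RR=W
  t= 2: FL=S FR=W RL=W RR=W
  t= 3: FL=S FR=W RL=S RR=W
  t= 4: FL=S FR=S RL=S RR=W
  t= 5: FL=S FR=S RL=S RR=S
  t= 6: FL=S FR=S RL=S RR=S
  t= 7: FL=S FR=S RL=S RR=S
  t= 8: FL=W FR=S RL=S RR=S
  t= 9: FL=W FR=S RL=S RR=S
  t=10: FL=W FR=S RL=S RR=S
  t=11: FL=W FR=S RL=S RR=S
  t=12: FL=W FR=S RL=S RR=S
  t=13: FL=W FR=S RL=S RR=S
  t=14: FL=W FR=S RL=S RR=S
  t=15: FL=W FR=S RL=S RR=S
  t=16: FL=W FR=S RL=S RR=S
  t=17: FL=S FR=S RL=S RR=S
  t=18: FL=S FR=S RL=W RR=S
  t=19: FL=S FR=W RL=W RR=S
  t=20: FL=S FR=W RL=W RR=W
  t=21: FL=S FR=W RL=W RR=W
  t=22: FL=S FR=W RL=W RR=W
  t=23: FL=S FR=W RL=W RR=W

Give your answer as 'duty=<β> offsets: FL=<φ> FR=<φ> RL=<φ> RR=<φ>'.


duty=15 offsets: FL=7 FR=20 RL=21 RR=19

duty β = stance ticks per leg = 15
FL: stance ticks = 15; W→S at t=17 → φ=7
FR: stance ticks = 15; W→S at t=4 → φ=20
RL: stance ticks = 15; W→S at t=3 → φ=21
RR: stance ticks = 15; W→S at t=5 → φ=19


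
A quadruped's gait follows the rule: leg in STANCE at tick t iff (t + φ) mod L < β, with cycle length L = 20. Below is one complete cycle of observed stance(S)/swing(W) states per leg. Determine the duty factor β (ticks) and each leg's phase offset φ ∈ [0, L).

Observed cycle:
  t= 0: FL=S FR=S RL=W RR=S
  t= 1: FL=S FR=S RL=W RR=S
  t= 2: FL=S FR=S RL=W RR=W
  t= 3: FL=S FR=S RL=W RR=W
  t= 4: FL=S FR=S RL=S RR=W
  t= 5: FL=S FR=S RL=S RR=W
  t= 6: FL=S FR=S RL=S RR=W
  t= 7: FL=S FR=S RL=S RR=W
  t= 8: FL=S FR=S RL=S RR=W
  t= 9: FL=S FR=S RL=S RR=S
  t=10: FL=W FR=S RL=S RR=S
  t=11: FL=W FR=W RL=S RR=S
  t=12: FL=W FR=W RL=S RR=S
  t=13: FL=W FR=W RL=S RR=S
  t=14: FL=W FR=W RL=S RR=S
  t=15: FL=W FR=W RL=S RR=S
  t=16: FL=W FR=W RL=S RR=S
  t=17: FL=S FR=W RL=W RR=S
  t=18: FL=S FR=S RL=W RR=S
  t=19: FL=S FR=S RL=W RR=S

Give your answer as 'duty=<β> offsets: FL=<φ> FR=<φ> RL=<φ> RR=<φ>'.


duty β = stance ticks per leg = 13
FL: stance ticks = 13; W→S at t=17 → φ=3
FR: stance ticks = 13; W→S at t=18 → φ=2
RL: stance ticks = 13; W→S at t=4 → φ=16
RR: stance ticks = 13; W→S at t=9 → φ=11

duty=13 offsets: FL=3 FR=2 RL=16 RR=11


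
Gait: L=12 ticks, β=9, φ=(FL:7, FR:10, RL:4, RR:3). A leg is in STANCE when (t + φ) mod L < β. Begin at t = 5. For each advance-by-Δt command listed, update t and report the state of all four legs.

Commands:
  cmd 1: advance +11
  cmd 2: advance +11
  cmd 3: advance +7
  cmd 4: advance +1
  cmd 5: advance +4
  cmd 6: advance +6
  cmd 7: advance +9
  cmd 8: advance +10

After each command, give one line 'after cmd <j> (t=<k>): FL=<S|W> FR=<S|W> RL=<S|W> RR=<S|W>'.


start t=5: FL=S FR=S RL=W RR=S
cmd 1: advance +11 → t=16, phase=(11,2,8,7) → FL=W FR=S RL=S RR=S
cmd 2: advance +11 → t=27, phase=(10,1,7,6) → FL=W FR=S RL=S RR=S
cmd 3: advance +7 → t=34, phase=(5,8,2,1) → FL=S FR=S RL=S RR=S
cmd 4: advance +1 → t=35, phase=(6,9,3,2) → FL=S FR=W RL=S RR=S
cmd 5: advance +4 → t=39, phase=(10,1,7,6) → FL=W FR=S RL=S RR=S
cmd 6: advance +6 → t=45, phase=(4,7,1,0) → FL=S FR=S RL=S RR=S
cmd 7: advance +9 → t=54, phase=(1,4,10,9) → FL=S FR=S RL=W RR=W
cmd 8: advance +10 → t=64, phase=(11,2,8,7) → FL=W FR=S RL=S RR=S

after cmd 1 (t=16): FL=W FR=S RL=S RR=S
after cmd 2 (t=27): FL=W FR=S RL=S RR=S
after cmd 3 (t=34): FL=S FR=S RL=S RR=S
after cmd 4 (t=35): FL=S FR=W RL=S RR=S
after cmd 5 (t=39): FL=W FR=S RL=S RR=S
after cmd 6 (t=45): FL=S FR=S RL=S RR=S
after cmd 7 (t=54): FL=S FR=S RL=W RR=W
after cmd 8 (t=64): FL=W FR=S RL=S RR=S


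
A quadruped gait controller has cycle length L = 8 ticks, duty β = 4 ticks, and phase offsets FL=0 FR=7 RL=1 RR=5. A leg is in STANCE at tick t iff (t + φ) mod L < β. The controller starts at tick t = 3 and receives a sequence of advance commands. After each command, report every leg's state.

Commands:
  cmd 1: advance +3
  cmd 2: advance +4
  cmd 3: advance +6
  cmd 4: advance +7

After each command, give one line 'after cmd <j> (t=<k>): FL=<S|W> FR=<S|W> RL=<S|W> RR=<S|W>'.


after cmd 1 (t=6): FL=W FR=W RL=W RR=S
after cmd 2 (t=10): FL=S FR=S RL=S RR=W
after cmd 3 (t=16): FL=S FR=W RL=S RR=W
after cmd 4 (t=23): FL=W FR=W RL=S RR=W

start t=3: FL=S FR=S RL=W RR=S
cmd 1: advance +3 → t=6, phase=(6,5,7,3) → FL=W FR=W RL=W RR=S
cmd 2: advance +4 → t=10, phase=(2,1,3,7) → FL=S FR=S RL=S RR=W
cmd 3: advance +6 → t=16, phase=(0,7,1,5) → FL=S FR=W RL=S RR=W
cmd 4: advance +7 → t=23, phase=(7,6,0,4) → FL=W FR=W RL=S RR=W


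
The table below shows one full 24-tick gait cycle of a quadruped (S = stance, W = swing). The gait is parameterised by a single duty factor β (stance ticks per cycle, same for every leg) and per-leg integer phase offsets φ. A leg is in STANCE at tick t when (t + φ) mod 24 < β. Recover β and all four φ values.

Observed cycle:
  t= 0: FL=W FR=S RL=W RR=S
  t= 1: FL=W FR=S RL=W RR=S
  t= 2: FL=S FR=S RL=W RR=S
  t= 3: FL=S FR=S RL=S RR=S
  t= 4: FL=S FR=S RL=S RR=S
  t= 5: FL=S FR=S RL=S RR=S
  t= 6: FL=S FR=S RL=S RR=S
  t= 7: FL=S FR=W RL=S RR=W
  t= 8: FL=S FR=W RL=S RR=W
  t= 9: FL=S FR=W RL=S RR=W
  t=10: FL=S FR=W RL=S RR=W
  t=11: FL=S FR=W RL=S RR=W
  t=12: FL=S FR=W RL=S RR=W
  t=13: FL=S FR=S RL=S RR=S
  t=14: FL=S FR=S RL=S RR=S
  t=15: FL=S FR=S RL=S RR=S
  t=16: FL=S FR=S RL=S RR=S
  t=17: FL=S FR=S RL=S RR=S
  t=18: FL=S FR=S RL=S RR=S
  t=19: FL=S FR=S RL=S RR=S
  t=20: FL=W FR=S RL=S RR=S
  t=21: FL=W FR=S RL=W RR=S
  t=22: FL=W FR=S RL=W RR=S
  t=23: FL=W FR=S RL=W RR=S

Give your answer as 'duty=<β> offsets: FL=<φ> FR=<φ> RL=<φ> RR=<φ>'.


duty=18 offsets: FL=22 FR=11 RL=21 RR=11

duty β = stance ticks per leg = 18
FL: stance ticks = 18; W→S at t=2 → φ=22
FR: stance ticks = 18; W→S at t=13 → φ=11
RL: stance ticks = 18; W→S at t=3 → φ=21
RR: stance ticks = 18; W→S at t=13 → φ=11


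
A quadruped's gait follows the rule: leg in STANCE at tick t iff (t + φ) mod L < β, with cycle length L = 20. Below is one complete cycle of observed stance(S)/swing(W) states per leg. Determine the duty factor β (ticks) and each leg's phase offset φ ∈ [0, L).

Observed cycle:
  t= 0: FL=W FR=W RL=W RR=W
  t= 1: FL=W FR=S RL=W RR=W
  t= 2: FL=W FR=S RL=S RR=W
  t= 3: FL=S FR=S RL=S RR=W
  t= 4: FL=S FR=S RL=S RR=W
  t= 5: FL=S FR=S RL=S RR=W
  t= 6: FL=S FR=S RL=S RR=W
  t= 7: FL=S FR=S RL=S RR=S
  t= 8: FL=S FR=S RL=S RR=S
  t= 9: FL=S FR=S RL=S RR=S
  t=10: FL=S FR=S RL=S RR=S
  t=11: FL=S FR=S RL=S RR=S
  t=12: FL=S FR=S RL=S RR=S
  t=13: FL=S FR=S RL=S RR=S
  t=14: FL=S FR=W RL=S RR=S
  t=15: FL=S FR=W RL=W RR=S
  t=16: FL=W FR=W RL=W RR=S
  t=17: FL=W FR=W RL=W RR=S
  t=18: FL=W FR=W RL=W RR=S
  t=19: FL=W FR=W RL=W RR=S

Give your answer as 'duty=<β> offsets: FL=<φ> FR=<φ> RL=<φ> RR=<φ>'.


duty=13 offsets: FL=17 FR=19 RL=18 RR=13

duty β = stance ticks per leg = 13
FL: stance ticks = 13; W→S at t=3 → φ=17
FR: stance ticks = 13; W→S at t=1 → φ=19
RL: stance ticks = 13; W→S at t=2 → φ=18
RR: stance ticks = 13; W→S at t=7 → φ=13


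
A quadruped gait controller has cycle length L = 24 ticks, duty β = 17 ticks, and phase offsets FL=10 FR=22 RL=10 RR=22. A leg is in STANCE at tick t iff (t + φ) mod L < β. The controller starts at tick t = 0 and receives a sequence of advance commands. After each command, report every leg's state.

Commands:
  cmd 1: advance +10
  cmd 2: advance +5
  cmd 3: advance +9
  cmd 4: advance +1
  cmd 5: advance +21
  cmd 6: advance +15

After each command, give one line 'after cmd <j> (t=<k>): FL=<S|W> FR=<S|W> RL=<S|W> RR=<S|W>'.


after cmd 1 (t=10): FL=W FR=S RL=W RR=S
after cmd 2 (t=15): FL=S FR=S RL=S RR=S
after cmd 3 (t=24): FL=S FR=W RL=S RR=W
after cmd 4 (t=25): FL=S FR=W RL=S RR=W
after cmd 5 (t=46): FL=S FR=W RL=S RR=W
after cmd 6 (t=61): FL=W FR=S RL=W RR=S

start t=0: FL=S FR=W RL=S RR=W
cmd 1: advance +10 → t=10, phase=(20,8,20,8) → FL=W FR=S RL=W RR=S
cmd 2: advance +5 → t=15, phase=(1,13,1,13) → FL=S FR=S RL=S RR=S
cmd 3: advance +9 → t=24, phase=(10,22,10,22) → FL=S FR=W RL=S RR=W
cmd 4: advance +1 → t=25, phase=(11,23,11,23) → FL=S FR=W RL=S RR=W
cmd 5: advance +21 → t=46, phase=(8,20,8,20) → FL=S FR=W RL=S RR=W
cmd 6: advance +15 → t=61, phase=(23,11,23,11) → FL=W FR=S RL=W RR=S


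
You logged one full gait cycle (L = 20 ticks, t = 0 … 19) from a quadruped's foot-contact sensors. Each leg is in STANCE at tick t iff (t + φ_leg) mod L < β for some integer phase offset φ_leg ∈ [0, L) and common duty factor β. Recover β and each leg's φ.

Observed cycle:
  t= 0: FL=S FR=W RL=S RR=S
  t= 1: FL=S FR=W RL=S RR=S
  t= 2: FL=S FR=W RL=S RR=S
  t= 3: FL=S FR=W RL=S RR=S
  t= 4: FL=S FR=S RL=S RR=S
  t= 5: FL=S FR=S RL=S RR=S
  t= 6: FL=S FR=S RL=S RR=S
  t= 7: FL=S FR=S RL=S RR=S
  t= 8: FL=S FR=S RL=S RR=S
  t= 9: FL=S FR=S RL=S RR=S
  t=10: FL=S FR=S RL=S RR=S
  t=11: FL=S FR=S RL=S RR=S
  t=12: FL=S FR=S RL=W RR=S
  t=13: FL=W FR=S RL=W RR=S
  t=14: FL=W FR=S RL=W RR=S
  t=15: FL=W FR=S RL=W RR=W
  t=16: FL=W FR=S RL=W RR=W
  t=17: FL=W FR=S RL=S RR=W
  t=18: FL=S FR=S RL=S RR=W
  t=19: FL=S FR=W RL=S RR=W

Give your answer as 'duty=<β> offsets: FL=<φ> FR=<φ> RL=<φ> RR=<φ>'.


duty β = stance ticks per leg = 15
FL: stance ticks = 15; W→S at t=18 → φ=2
FR: stance ticks = 15; W→S at t=4 → φ=16
RL: stance ticks = 15; W→S at t=17 → φ=3
RR: stance ticks = 15; W→S at t=0 → φ=0

duty=15 offsets: FL=2 FR=16 RL=3 RR=0


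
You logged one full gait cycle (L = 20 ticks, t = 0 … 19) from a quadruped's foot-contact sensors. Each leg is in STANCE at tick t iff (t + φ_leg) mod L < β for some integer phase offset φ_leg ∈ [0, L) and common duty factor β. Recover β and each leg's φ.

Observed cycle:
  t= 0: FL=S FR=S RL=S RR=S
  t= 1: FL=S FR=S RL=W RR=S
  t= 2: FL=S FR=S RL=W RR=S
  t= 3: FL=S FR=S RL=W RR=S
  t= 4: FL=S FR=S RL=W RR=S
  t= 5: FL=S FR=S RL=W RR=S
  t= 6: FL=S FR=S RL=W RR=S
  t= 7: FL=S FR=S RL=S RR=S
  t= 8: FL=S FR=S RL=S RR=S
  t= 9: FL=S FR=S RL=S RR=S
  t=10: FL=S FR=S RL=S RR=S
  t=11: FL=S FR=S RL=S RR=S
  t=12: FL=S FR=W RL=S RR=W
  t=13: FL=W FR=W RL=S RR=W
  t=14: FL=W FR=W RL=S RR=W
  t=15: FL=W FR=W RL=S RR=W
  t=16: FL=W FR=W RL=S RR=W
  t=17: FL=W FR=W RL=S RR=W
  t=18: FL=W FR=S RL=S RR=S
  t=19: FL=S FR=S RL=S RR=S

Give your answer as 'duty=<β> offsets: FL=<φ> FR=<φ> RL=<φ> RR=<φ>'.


duty=14 offsets: FL=1 FR=2 RL=13 RR=2

duty β = stance ticks per leg = 14
FL: stance ticks = 14; W→S at t=19 → φ=1
FR: stance ticks = 14; W→S at t=18 → φ=2
RL: stance ticks = 14; W→S at t=7 → φ=13
RR: stance ticks = 14; W→S at t=18 → φ=2


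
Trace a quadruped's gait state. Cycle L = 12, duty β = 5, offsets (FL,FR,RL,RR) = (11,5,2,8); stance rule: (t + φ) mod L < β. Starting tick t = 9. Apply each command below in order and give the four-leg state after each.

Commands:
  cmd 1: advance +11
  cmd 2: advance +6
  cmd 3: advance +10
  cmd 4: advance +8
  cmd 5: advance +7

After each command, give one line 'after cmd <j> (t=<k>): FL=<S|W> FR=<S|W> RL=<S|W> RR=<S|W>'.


after cmd 1 (t=20): FL=W FR=S RL=W RR=S
after cmd 2 (t=26): FL=S FR=W RL=S RR=W
after cmd 3 (t=36): FL=W FR=W RL=S RR=W
after cmd 4 (t=44): FL=W FR=S RL=W RR=S
after cmd 5 (t=51): FL=S FR=W RL=W RR=W

start t=9: FL=W FR=S RL=W RR=W
cmd 1: advance +11 → t=20, phase=(7,1,10,4) → FL=W FR=S RL=W RR=S
cmd 2: advance +6 → t=26, phase=(1,7,4,10) → FL=S FR=W RL=S RR=W
cmd 3: advance +10 → t=36, phase=(11,5,2,8) → FL=W FR=W RL=S RR=W
cmd 4: advance +8 → t=44, phase=(7,1,10,4) → FL=W FR=S RL=W RR=S
cmd 5: advance +7 → t=51, phase=(2,8,5,11) → FL=S FR=W RL=W RR=W


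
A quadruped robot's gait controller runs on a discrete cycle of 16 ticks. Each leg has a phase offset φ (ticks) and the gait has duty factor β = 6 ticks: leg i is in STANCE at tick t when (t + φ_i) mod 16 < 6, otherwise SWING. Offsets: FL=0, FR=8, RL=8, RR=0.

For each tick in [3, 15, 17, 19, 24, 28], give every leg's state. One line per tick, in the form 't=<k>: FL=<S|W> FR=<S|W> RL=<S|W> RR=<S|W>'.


t=3: FL=S FR=W RL=W RR=S
t=15: FL=W FR=W RL=W RR=W
t=17: FL=S FR=W RL=W RR=S
t=19: FL=S FR=W RL=W RR=S
t=24: FL=W FR=S RL=S RR=W
t=28: FL=W FR=S RL=S RR=W

t=3: phase=(3,11,11,3) vs β=6 → FL=S FR=W RL=W RR=S
t=15: phase=(15,7,7,15) vs β=6 → FL=W FR=W RL=W RR=W
t=17: phase=(1,9,9,1) vs β=6 → FL=S FR=W RL=W RR=S
t=19: phase=(3,11,11,3) vs β=6 → FL=S FR=W RL=W RR=S
t=24: phase=(8,0,0,8) vs β=6 → FL=W FR=S RL=S RR=W
t=28: phase=(12,4,4,12) vs β=6 → FL=W FR=S RL=S RR=W


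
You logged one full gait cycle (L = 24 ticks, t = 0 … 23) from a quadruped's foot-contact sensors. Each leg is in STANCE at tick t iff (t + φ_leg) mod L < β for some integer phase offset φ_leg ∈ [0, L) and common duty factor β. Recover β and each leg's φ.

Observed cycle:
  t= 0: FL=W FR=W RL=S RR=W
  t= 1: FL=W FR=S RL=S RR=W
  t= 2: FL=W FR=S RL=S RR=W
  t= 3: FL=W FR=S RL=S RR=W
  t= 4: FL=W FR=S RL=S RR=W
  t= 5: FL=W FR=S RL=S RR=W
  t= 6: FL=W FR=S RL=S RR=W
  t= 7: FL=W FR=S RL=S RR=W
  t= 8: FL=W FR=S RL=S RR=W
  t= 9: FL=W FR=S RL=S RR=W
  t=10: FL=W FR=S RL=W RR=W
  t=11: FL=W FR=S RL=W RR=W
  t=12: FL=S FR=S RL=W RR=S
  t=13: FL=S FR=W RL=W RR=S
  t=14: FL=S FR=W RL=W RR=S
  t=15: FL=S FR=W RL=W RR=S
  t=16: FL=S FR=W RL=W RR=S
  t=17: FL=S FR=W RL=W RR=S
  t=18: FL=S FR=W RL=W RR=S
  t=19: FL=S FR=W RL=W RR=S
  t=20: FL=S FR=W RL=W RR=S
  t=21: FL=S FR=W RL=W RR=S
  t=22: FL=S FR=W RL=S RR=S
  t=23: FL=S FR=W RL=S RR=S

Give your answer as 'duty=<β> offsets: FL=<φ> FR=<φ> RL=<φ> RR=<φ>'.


duty β = stance ticks per leg = 12
FL: stance ticks = 12; W→S at t=12 → φ=12
FR: stance ticks = 12; W→S at t=1 → φ=23
RL: stance ticks = 12; W→S at t=22 → φ=2
RR: stance ticks = 12; W→S at t=12 → φ=12

duty=12 offsets: FL=12 FR=23 RL=2 RR=12


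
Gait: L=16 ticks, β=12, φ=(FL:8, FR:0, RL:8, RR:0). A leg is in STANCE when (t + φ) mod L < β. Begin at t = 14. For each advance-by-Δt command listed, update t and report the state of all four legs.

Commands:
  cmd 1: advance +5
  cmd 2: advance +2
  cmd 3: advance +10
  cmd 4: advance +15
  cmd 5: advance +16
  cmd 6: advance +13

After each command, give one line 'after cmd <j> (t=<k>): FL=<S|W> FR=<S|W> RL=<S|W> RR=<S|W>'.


start t=14: FL=S FR=W RL=S RR=W
cmd 1: advance +5 → t=19, phase=(11,3,11,3) → FL=S FR=S RL=S RR=S
cmd 2: advance +2 → t=21, phase=(13,5,13,5) → FL=W FR=S RL=W RR=S
cmd 3: advance +10 → t=31, phase=(7,15,7,15) → FL=S FR=W RL=S RR=W
cmd 4: advance +15 → t=46, phase=(6,14,6,14) → FL=S FR=W RL=S RR=W
cmd 5: advance +16 → t=62, phase=(6,14,6,14) → FL=S FR=W RL=S RR=W
cmd 6: advance +13 → t=75, phase=(3,11,3,11) → FL=S FR=S RL=S RR=S

after cmd 1 (t=19): FL=S FR=S RL=S RR=S
after cmd 2 (t=21): FL=W FR=S RL=W RR=S
after cmd 3 (t=31): FL=S FR=W RL=S RR=W
after cmd 4 (t=46): FL=S FR=W RL=S RR=W
after cmd 5 (t=62): FL=S FR=W RL=S RR=W
after cmd 6 (t=75): FL=S FR=S RL=S RR=S


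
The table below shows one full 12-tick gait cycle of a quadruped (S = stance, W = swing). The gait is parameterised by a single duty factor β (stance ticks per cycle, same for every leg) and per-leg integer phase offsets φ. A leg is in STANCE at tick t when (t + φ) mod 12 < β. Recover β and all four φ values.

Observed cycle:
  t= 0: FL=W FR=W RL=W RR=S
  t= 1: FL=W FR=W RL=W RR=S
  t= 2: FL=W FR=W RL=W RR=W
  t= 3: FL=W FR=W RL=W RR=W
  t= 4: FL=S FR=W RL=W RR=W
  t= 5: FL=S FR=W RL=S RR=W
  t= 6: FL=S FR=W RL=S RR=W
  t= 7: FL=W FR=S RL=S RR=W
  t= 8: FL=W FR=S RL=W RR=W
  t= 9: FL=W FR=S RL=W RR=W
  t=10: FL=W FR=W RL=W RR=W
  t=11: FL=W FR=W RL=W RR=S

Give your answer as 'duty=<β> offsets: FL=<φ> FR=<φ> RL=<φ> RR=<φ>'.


duty β = stance ticks per leg = 3
FL: stance ticks = 3; W→S at t=4 → φ=8
FR: stance ticks = 3; W→S at t=7 → φ=5
RL: stance ticks = 3; W→S at t=5 → φ=7
RR: stance ticks = 3; W→S at t=11 → φ=1

duty=3 offsets: FL=8 FR=5 RL=7 RR=1


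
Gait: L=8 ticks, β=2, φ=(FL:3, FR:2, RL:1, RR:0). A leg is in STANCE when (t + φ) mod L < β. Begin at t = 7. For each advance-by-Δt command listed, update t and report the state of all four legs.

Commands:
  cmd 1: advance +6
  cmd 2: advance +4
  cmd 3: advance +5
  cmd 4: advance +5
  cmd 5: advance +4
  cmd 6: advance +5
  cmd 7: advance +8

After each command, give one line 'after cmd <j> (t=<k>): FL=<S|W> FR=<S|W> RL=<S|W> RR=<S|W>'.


after cmd 1 (t=13): FL=S FR=W RL=W RR=W
after cmd 2 (t=17): FL=W FR=W RL=W RR=S
after cmd 3 (t=22): FL=S FR=S RL=W RR=W
after cmd 4 (t=27): FL=W FR=W RL=W RR=W
after cmd 5 (t=31): FL=W FR=S RL=S RR=W
after cmd 6 (t=36): FL=W FR=W RL=W RR=W
after cmd 7 (t=44): FL=W FR=W RL=W RR=W

start t=7: FL=W FR=S RL=S RR=W
cmd 1: advance +6 → t=13, phase=(0,7,6,5) → FL=S FR=W RL=W RR=W
cmd 2: advance +4 → t=17, phase=(4,3,2,1) → FL=W FR=W RL=W RR=S
cmd 3: advance +5 → t=22, phase=(1,0,7,6) → FL=S FR=S RL=W RR=W
cmd 4: advance +5 → t=27, phase=(6,5,4,3) → FL=W FR=W RL=W RR=W
cmd 5: advance +4 → t=31, phase=(2,1,0,7) → FL=W FR=S RL=S RR=W
cmd 6: advance +5 → t=36, phase=(7,6,5,4) → FL=W FR=W RL=W RR=W
cmd 7: advance +8 → t=44, phase=(7,6,5,4) → FL=W FR=W RL=W RR=W


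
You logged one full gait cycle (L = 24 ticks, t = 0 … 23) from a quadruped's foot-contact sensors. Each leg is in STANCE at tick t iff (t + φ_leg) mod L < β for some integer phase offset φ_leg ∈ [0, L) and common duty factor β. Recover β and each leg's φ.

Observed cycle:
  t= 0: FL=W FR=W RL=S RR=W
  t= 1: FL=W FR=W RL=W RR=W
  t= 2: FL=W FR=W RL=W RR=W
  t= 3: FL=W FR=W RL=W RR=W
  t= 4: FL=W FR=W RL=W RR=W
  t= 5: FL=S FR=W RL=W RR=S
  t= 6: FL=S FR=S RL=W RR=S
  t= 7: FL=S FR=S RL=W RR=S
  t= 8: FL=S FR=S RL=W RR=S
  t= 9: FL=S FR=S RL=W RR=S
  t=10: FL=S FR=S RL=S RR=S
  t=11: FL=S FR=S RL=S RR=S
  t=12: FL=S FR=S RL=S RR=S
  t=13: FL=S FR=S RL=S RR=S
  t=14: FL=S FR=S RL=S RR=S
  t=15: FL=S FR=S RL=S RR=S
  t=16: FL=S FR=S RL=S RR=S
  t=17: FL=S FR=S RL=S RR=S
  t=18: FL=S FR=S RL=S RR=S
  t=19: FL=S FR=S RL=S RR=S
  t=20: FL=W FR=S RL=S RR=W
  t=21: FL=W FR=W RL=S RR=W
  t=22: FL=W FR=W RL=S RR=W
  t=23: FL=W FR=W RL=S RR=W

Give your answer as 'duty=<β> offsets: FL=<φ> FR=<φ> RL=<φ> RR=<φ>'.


duty=15 offsets: FL=19 FR=18 RL=14 RR=19

duty β = stance ticks per leg = 15
FL: stance ticks = 15; W→S at t=5 → φ=19
FR: stance ticks = 15; W→S at t=6 → φ=18
RL: stance ticks = 15; W→S at t=10 → φ=14
RR: stance ticks = 15; W→S at t=5 → φ=19


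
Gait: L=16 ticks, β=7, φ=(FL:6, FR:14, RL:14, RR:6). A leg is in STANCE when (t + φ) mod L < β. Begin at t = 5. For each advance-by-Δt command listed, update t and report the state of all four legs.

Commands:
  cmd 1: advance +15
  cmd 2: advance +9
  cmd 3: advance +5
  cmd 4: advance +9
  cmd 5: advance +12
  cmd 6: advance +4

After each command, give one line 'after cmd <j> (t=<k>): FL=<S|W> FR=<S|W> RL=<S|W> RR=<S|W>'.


after cmd 1 (t=20): FL=W FR=S RL=S RR=W
after cmd 2 (t=29): FL=S FR=W RL=W RR=S
after cmd 3 (t=34): FL=W FR=S RL=S RR=W
after cmd 4 (t=43): FL=S FR=W RL=W RR=S
after cmd 5 (t=55): FL=W FR=S RL=S RR=W
after cmd 6 (t=59): FL=S FR=W RL=W RR=S

start t=5: FL=W FR=S RL=S RR=W
cmd 1: advance +15 → t=20, phase=(10,2,2,10) → FL=W FR=S RL=S RR=W
cmd 2: advance +9 → t=29, phase=(3,11,11,3) → FL=S FR=W RL=W RR=S
cmd 3: advance +5 → t=34, phase=(8,0,0,8) → FL=W FR=S RL=S RR=W
cmd 4: advance +9 → t=43, phase=(1,9,9,1) → FL=S FR=W RL=W RR=S
cmd 5: advance +12 → t=55, phase=(13,5,5,13) → FL=W FR=S RL=S RR=W
cmd 6: advance +4 → t=59, phase=(1,9,9,1) → FL=S FR=W RL=W RR=S


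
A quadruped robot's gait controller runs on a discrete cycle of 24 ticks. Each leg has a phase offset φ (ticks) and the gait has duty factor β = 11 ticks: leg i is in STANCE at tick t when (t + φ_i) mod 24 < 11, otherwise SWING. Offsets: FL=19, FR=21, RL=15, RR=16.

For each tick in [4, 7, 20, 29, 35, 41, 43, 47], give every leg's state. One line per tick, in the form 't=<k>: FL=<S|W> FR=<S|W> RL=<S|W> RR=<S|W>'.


t=4: FL=W FR=S RL=W RR=W
t=7: FL=S FR=S RL=W RR=W
t=20: FL=W FR=W RL=W RR=W
t=29: FL=S FR=S RL=W RR=W
t=35: FL=S FR=S RL=S RR=S
t=41: FL=W FR=W RL=S RR=S
t=43: FL=W FR=W RL=S RR=W
t=47: FL=W FR=W RL=W RR=W

t=4: phase=(23,1,19,20) vs β=11 → FL=W FR=S RL=W RR=W
t=7: phase=(2,4,22,23) vs β=11 → FL=S FR=S RL=W RR=W
t=20: phase=(15,17,11,12) vs β=11 → FL=W FR=W RL=W RR=W
t=29: phase=(0,2,20,21) vs β=11 → FL=S FR=S RL=W RR=W
t=35: phase=(6,8,2,3) vs β=11 → FL=S FR=S RL=S RR=S
t=41: phase=(12,14,8,9) vs β=11 → FL=W FR=W RL=S RR=S
t=43: phase=(14,16,10,11) vs β=11 → FL=W FR=W RL=S RR=W
t=47: phase=(18,20,14,15) vs β=11 → FL=W FR=W RL=W RR=W


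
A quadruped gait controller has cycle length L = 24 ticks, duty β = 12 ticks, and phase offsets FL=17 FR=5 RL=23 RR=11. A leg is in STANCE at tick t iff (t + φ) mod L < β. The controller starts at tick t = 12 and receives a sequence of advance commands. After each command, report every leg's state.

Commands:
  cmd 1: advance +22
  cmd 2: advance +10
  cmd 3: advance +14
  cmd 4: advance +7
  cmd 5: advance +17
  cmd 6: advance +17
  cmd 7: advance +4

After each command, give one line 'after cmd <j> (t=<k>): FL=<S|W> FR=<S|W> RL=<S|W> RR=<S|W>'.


start t=12: FL=S FR=W RL=S RR=W
cmd 1: advance +22 → t=34, phase=(3,15,9,21) → FL=S FR=W RL=S RR=W
cmd 2: advance +10 → t=44, phase=(13,1,19,7) → FL=W FR=S RL=W RR=S
cmd 3: advance +14 → t=58, phase=(3,15,9,21) → FL=S FR=W RL=S RR=W
cmd 4: advance +7 → t=65, phase=(10,22,16,4) → FL=S FR=W RL=W RR=S
cmd 5: advance +17 → t=82, phase=(3,15,9,21) → FL=S FR=W RL=S RR=W
cmd 6: advance +17 → t=99, phase=(20,8,2,14) → FL=W FR=S RL=S RR=W
cmd 7: advance +4 → t=103, phase=(0,12,6,18) → FL=S FR=W RL=S RR=W

after cmd 1 (t=34): FL=S FR=W RL=S RR=W
after cmd 2 (t=44): FL=W FR=S RL=W RR=S
after cmd 3 (t=58): FL=S FR=W RL=S RR=W
after cmd 4 (t=65): FL=S FR=W RL=W RR=S
after cmd 5 (t=82): FL=S FR=W RL=S RR=W
after cmd 6 (t=99): FL=W FR=S RL=S RR=W
after cmd 7 (t=103): FL=S FR=W RL=S RR=W


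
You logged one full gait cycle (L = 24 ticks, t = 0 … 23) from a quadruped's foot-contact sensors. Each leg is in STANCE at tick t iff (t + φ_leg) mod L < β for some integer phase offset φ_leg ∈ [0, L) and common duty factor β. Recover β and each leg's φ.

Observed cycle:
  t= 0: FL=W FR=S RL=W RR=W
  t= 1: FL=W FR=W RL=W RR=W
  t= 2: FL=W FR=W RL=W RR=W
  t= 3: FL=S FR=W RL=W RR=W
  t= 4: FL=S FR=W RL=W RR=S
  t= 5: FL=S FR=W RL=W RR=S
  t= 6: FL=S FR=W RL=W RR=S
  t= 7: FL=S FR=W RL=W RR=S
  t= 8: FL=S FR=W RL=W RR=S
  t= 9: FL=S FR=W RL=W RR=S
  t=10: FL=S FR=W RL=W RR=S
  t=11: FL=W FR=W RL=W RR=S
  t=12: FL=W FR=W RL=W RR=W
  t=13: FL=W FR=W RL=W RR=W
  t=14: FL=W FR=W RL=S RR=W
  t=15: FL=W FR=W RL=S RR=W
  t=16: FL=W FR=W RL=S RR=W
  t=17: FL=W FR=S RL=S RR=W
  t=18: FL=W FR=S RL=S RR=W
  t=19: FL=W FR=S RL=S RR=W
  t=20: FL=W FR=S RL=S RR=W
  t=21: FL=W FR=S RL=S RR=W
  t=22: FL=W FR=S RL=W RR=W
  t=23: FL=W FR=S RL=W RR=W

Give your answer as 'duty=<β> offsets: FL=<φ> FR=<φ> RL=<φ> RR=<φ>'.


duty=8 offsets: FL=21 FR=7 RL=10 RR=20

duty β = stance ticks per leg = 8
FL: stance ticks = 8; W→S at t=3 → φ=21
FR: stance ticks = 8; W→S at t=17 → φ=7
RL: stance ticks = 8; W→S at t=14 → φ=10
RR: stance ticks = 8; W→S at t=4 → φ=20


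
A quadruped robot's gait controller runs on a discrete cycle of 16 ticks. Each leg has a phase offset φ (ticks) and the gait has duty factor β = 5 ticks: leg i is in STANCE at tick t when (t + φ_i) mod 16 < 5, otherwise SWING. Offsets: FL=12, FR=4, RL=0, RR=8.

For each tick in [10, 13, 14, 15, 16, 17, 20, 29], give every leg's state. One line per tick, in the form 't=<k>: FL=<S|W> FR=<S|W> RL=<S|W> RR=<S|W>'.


t=10: FL=W FR=W RL=W RR=S
t=13: FL=W FR=S RL=W RR=W
t=14: FL=W FR=S RL=W RR=W
t=15: FL=W FR=S RL=W RR=W
t=16: FL=W FR=S RL=S RR=W
t=17: FL=W FR=W RL=S RR=W
t=20: FL=S FR=W RL=S RR=W
t=29: FL=W FR=S RL=W RR=W

t=10: phase=(6,14,10,2) vs β=5 → FL=W FR=W RL=W RR=S
t=13: phase=(9,1,13,5) vs β=5 → FL=W FR=S RL=W RR=W
t=14: phase=(10,2,14,6) vs β=5 → FL=W FR=S RL=W RR=W
t=15: phase=(11,3,15,7) vs β=5 → FL=W FR=S RL=W RR=W
t=16: phase=(12,4,0,8) vs β=5 → FL=W FR=S RL=S RR=W
t=17: phase=(13,5,1,9) vs β=5 → FL=W FR=W RL=S RR=W
t=20: phase=(0,8,4,12) vs β=5 → FL=S FR=W RL=S RR=W
t=29: phase=(9,1,13,5) vs β=5 → FL=W FR=S RL=W RR=W


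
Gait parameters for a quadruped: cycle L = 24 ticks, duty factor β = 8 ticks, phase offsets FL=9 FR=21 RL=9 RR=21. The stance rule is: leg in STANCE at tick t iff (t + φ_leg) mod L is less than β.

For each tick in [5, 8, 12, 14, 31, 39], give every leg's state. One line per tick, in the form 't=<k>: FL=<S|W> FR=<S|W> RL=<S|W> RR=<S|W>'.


t=5: phase=(14,2,14,2) vs β=8 → FL=W FR=S RL=W RR=S
t=8: phase=(17,5,17,5) vs β=8 → FL=W FR=S RL=W RR=S
t=12: phase=(21,9,21,9) vs β=8 → FL=W FR=W RL=W RR=W
t=14: phase=(23,11,23,11) vs β=8 → FL=W FR=W RL=W RR=W
t=31: phase=(16,4,16,4) vs β=8 → FL=W FR=S RL=W RR=S
t=39: phase=(0,12,0,12) vs β=8 → FL=S FR=W RL=S RR=W

t=5: FL=W FR=S RL=W RR=S
t=8: FL=W FR=S RL=W RR=S
t=12: FL=W FR=W RL=W RR=W
t=14: FL=W FR=W RL=W RR=W
t=31: FL=W FR=S RL=W RR=S
t=39: FL=S FR=W RL=S RR=W


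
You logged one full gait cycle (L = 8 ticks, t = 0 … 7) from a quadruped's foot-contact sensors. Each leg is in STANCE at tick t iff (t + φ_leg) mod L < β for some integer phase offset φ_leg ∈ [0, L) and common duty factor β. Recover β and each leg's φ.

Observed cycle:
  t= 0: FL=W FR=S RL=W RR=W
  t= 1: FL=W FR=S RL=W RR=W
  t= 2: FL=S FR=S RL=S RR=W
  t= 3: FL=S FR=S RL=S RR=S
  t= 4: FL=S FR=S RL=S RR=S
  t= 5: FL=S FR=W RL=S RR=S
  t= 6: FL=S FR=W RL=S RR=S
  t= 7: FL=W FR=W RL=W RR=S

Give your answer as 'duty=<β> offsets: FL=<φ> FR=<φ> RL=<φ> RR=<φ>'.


duty=5 offsets: FL=6 FR=0 RL=6 RR=5

duty β = stance ticks per leg = 5
FL: stance ticks = 5; W→S at t=2 → φ=6
FR: stance ticks = 5; W→S at t=0 → φ=0
RL: stance ticks = 5; W→S at t=2 → φ=6
RR: stance ticks = 5; W→S at t=3 → φ=5


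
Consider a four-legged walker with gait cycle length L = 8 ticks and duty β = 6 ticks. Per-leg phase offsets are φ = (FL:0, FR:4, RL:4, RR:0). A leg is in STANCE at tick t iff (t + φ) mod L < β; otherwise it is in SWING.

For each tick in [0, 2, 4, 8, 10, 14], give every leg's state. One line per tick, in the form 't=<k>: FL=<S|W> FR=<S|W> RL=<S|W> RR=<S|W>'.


t=0: phase=(0,4,4,0) vs β=6 → FL=S FR=S RL=S RR=S
t=2: phase=(2,6,6,2) vs β=6 → FL=S FR=W RL=W RR=S
t=4: phase=(4,0,0,4) vs β=6 → FL=S FR=S RL=S RR=S
t=8: phase=(0,4,4,0) vs β=6 → FL=S FR=S RL=S RR=S
t=10: phase=(2,6,6,2) vs β=6 → FL=S FR=W RL=W RR=S
t=14: phase=(6,2,2,6) vs β=6 → FL=W FR=S RL=S RR=W

t=0: FL=S FR=S RL=S RR=S
t=2: FL=S FR=W RL=W RR=S
t=4: FL=S FR=S RL=S RR=S
t=8: FL=S FR=S RL=S RR=S
t=10: FL=S FR=W RL=W RR=S
t=14: FL=W FR=S RL=S RR=W


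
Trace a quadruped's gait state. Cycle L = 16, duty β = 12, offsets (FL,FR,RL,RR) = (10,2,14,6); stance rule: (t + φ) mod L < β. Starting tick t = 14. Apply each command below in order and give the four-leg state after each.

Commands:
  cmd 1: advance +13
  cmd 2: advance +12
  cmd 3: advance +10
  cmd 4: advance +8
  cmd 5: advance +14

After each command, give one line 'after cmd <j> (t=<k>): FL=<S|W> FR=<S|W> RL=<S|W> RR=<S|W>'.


start t=14: FL=S FR=S RL=W RR=S
cmd 1: advance +13 → t=27, phase=(5,13,9,1) → FL=S FR=W RL=S RR=S
cmd 2: advance +12 → t=39, phase=(1,9,5,13) → FL=S FR=S RL=S RR=W
cmd 3: advance +10 → t=49, phase=(11,3,15,7) → FL=S FR=S RL=W RR=S
cmd 4: advance +8 → t=57, phase=(3,11,7,15) → FL=S FR=S RL=S RR=W
cmd 5: advance +14 → t=71, phase=(1,9,5,13) → FL=S FR=S RL=S RR=W

after cmd 1 (t=27): FL=S FR=W RL=S RR=S
after cmd 2 (t=39): FL=S FR=S RL=S RR=W
after cmd 3 (t=49): FL=S FR=S RL=W RR=S
after cmd 4 (t=57): FL=S FR=S RL=S RR=W
after cmd 5 (t=71): FL=S FR=S RL=S RR=W


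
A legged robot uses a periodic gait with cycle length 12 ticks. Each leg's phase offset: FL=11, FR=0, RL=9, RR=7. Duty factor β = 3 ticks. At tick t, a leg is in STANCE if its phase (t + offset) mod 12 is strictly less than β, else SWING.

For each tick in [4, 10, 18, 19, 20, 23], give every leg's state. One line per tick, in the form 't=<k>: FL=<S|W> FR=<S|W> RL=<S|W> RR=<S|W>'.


t=4: FL=W FR=W RL=S RR=W
t=10: FL=W FR=W RL=W RR=W
t=18: FL=W FR=W RL=W RR=S
t=19: FL=W FR=W RL=W RR=S
t=20: FL=W FR=W RL=W RR=W
t=23: FL=W FR=W RL=W RR=W

t=4: phase=(3,4,1,11) vs β=3 → FL=W FR=W RL=S RR=W
t=10: phase=(9,10,7,5) vs β=3 → FL=W FR=W RL=W RR=W
t=18: phase=(5,6,3,1) vs β=3 → FL=W FR=W RL=W RR=S
t=19: phase=(6,7,4,2) vs β=3 → FL=W FR=W RL=W RR=S
t=20: phase=(7,8,5,3) vs β=3 → FL=W FR=W RL=W RR=W
t=23: phase=(10,11,8,6) vs β=3 → FL=W FR=W RL=W RR=W


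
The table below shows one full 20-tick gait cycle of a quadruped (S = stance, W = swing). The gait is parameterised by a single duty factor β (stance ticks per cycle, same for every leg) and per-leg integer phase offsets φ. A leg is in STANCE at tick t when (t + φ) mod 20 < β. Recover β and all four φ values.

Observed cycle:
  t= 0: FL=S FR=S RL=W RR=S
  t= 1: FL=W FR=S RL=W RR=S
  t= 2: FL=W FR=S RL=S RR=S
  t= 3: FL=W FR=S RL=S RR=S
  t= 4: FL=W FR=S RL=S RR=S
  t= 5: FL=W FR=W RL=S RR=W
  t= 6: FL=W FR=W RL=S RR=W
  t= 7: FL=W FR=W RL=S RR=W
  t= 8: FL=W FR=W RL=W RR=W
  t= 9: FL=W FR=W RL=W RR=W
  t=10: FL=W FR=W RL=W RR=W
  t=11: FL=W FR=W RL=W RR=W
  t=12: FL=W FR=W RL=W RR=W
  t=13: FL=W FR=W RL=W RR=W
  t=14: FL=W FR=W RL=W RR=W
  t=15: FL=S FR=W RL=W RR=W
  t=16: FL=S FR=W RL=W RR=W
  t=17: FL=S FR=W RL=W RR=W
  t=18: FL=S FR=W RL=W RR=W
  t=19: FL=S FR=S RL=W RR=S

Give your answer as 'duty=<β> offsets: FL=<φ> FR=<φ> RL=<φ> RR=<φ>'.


duty β = stance ticks per leg = 6
FL: stance ticks = 6; W→S at t=15 → φ=5
FR: stance ticks = 6; W→S at t=19 → φ=1
RL: stance ticks = 6; W→S at t=2 → φ=18
RR: stance ticks = 6; W→S at t=19 → φ=1

duty=6 offsets: FL=5 FR=1 RL=18 RR=1


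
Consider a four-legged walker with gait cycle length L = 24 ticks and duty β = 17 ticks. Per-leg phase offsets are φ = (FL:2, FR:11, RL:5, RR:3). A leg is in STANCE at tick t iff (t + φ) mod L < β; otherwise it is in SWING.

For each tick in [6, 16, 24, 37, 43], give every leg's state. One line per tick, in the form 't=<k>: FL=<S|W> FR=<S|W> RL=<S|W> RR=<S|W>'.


t=6: FL=S FR=W RL=S RR=S
t=16: FL=W FR=S RL=W RR=W
t=24: FL=S FR=S RL=S RR=S
t=37: FL=S FR=S RL=W RR=S
t=43: FL=W FR=S RL=S RR=W

t=6: phase=(8,17,11,9) vs β=17 → FL=S FR=W RL=S RR=S
t=16: phase=(18,3,21,19) vs β=17 → FL=W FR=S RL=W RR=W
t=24: phase=(2,11,5,3) vs β=17 → FL=S FR=S RL=S RR=S
t=37: phase=(15,0,18,16) vs β=17 → FL=S FR=S RL=W RR=S
t=43: phase=(21,6,0,22) vs β=17 → FL=W FR=S RL=S RR=W


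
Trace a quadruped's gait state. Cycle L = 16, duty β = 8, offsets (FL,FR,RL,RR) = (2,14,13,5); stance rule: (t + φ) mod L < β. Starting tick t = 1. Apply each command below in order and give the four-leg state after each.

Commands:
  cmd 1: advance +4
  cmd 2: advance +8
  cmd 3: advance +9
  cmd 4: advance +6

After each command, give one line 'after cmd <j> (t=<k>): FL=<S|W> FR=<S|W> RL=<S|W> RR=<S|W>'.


after cmd 1 (t=5): FL=S FR=S RL=S RR=W
after cmd 2 (t=13): FL=W FR=W RL=W RR=S
after cmd 3 (t=22): FL=W FR=S RL=S RR=W
after cmd 4 (t=28): FL=W FR=W RL=W RR=S

start t=1: FL=S FR=W RL=W RR=S
cmd 1: advance +4 → t=5, phase=(7,3,2,10) → FL=S FR=S RL=S RR=W
cmd 2: advance +8 → t=13, phase=(15,11,10,2) → FL=W FR=W RL=W RR=S
cmd 3: advance +9 → t=22, phase=(8,4,3,11) → FL=W FR=S RL=S RR=W
cmd 4: advance +6 → t=28, phase=(14,10,9,1) → FL=W FR=W RL=W RR=S


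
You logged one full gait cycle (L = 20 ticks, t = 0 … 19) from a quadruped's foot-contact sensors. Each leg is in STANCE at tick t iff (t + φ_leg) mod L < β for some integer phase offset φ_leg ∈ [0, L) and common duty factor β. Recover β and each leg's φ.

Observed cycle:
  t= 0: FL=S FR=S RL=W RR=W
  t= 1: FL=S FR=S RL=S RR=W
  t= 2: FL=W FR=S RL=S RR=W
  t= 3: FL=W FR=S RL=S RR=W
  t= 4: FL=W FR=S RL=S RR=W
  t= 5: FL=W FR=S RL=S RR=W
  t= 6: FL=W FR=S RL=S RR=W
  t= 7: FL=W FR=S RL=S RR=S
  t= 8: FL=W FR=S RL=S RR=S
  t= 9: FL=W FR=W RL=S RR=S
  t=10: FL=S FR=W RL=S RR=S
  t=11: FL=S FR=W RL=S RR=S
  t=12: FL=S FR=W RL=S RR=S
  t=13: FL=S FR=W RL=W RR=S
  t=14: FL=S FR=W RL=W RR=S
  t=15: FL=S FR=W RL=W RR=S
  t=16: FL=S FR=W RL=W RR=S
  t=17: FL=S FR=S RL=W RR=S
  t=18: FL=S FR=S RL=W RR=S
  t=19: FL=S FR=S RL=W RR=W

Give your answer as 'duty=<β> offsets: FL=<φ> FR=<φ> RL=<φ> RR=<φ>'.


duty=12 offsets: FL=10 FR=3 RL=19 RR=13

duty β = stance ticks per leg = 12
FL: stance ticks = 12; W→S at t=10 → φ=10
FR: stance ticks = 12; W→S at t=17 → φ=3
RL: stance ticks = 12; W→S at t=1 → φ=19
RR: stance ticks = 12; W→S at t=7 → φ=13


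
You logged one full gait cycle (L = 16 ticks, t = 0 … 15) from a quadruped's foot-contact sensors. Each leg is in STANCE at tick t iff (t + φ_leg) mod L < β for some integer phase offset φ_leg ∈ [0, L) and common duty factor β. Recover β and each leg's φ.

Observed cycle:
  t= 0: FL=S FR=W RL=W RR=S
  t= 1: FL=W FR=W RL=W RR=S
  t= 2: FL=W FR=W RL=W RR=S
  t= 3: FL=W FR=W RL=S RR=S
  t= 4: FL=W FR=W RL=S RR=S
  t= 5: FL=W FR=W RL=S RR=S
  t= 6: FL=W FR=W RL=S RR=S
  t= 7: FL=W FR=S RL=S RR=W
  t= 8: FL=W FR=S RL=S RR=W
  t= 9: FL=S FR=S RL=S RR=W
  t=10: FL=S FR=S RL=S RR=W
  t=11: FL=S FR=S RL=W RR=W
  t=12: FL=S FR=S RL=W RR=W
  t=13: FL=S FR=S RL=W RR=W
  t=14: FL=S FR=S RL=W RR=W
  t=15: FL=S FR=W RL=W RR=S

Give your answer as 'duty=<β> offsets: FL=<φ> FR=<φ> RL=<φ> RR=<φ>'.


duty=8 offsets: FL=7 FR=9 RL=13 RR=1

duty β = stance ticks per leg = 8
FL: stance ticks = 8; W→S at t=9 → φ=7
FR: stance ticks = 8; W→S at t=7 → φ=9
RL: stance ticks = 8; W→S at t=3 → φ=13
RR: stance ticks = 8; W→S at t=15 → φ=1


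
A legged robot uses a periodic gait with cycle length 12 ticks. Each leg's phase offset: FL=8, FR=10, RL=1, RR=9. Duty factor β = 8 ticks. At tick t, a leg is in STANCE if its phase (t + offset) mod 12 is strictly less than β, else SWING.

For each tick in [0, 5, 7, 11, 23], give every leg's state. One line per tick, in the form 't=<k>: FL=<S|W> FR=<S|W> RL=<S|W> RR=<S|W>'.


t=0: phase=(8,10,1,9) vs β=8 → FL=W FR=W RL=S RR=W
t=5: phase=(1,3,6,2) vs β=8 → FL=S FR=S RL=S RR=S
t=7: phase=(3,5,8,4) vs β=8 → FL=S FR=S RL=W RR=S
t=11: phase=(7,9,0,8) vs β=8 → FL=S FR=W RL=S RR=W
t=23: phase=(7,9,0,8) vs β=8 → FL=S FR=W RL=S RR=W

t=0: FL=W FR=W RL=S RR=W
t=5: FL=S FR=S RL=S RR=S
t=7: FL=S FR=S RL=W RR=S
t=11: FL=S FR=W RL=S RR=W
t=23: FL=S FR=W RL=S RR=W


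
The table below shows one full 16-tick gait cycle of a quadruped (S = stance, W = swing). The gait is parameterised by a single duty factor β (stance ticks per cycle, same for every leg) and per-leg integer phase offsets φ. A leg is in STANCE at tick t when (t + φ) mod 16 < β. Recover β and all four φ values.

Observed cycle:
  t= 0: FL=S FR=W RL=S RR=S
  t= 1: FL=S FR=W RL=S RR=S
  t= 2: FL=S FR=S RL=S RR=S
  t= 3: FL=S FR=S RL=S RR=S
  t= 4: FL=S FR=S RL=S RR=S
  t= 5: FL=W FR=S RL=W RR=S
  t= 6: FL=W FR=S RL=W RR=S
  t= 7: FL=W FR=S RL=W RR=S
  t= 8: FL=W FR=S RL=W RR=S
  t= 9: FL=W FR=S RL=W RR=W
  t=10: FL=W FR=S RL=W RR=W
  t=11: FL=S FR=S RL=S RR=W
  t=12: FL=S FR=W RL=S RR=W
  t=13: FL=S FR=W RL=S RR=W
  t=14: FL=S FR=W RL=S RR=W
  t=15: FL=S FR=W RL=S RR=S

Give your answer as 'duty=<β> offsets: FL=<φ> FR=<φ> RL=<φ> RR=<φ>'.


duty β = stance ticks per leg = 10
FL: stance ticks = 10; W→S at t=11 → φ=5
FR: stance ticks = 10; W→S at t=2 → φ=14
RL: stance ticks = 10; W→S at t=11 → φ=5
RR: stance ticks = 10; W→S at t=15 → φ=1

duty=10 offsets: FL=5 FR=14 RL=5 RR=1


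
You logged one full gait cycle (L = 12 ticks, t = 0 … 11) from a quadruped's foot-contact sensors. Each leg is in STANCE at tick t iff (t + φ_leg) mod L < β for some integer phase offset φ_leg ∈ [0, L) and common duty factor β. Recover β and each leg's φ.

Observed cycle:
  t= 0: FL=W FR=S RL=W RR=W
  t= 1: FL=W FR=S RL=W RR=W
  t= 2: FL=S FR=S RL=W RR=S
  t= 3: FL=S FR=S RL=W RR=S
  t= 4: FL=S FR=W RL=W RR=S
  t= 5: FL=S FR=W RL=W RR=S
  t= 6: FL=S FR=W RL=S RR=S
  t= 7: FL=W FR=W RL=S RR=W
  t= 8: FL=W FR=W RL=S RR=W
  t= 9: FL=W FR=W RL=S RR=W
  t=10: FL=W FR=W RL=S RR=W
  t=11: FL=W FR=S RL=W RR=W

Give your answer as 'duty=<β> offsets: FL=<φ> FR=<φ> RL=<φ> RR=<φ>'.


duty β = stance ticks per leg = 5
FL: stance ticks = 5; W→S at t=2 → φ=10
FR: stance ticks = 5; W→S at t=11 → φ=1
RL: stance ticks = 5; W→S at t=6 → φ=6
RR: stance ticks = 5; W→S at t=2 → φ=10

duty=5 offsets: FL=10 FR=1 RL=6 RR=10


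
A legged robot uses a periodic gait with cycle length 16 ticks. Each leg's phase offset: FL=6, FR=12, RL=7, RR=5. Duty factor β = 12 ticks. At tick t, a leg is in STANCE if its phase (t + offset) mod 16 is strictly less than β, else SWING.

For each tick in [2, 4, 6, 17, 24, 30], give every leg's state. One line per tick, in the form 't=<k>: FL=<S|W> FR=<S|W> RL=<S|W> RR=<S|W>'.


t=2: FL=S FR=W RL=S RR=S
t=4: FL=S FR=S RL=S RR=S
t=6: FL=W FR=S RL=W RR=S
t=17: FL=S FR=W RL=S RR=S
t=24: FL=W FR=S RL=W RR=W
t=30: FL=S FR=S RL=S RR=S

t=2: phase=(8,14,9,7) vs β=12 → FL=S FR=W RL=S RR=S
t=4: phase=(10,0,11,9) vs β=12 → FL=S FR=S RL=S RR=S
t=6: phase=(12,2,13,11) vs β=12 → FL=W FR=S RL=W RR=S
t=17: phase=(7,13,8,6) vs β=12 → FL=S FR=W RL=S RR=S
t=24: phase=(14,4,15,13) vs β=12 → FL=W FR=S RL=W RR=W
t=30: phase=(4,10,5,3) vs β=12 → FL=S FR=S RL=S RR=S


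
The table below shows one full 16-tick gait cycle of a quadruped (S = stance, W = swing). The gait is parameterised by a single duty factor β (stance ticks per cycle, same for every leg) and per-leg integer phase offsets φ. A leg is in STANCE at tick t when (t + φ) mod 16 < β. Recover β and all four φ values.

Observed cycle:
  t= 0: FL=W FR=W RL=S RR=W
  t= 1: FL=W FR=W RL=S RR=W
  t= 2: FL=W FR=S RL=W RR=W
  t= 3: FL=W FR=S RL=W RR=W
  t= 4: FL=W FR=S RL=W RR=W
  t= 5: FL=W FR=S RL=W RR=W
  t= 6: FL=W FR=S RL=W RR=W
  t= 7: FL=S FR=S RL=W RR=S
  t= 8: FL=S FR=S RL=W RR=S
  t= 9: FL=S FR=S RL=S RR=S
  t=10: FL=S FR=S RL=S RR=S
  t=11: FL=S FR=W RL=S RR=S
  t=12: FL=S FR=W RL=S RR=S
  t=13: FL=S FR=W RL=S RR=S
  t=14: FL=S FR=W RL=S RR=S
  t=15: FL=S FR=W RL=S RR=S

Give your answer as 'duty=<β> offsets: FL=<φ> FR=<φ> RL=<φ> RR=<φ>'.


duty=9 offsets: FL=9 FR=14 RL=7 RR=9

duty β = stance ticks per leg = 9
FL: stance ticks = 9; W→S at t=7 → φ=9
FR: stance ticks = 9; W→S at t=2 → φ=14
RL: stance ticks = 9; W→S at t=9 → φ=7
RR: stance ticks = 9; W→S at t=7 → φ=9


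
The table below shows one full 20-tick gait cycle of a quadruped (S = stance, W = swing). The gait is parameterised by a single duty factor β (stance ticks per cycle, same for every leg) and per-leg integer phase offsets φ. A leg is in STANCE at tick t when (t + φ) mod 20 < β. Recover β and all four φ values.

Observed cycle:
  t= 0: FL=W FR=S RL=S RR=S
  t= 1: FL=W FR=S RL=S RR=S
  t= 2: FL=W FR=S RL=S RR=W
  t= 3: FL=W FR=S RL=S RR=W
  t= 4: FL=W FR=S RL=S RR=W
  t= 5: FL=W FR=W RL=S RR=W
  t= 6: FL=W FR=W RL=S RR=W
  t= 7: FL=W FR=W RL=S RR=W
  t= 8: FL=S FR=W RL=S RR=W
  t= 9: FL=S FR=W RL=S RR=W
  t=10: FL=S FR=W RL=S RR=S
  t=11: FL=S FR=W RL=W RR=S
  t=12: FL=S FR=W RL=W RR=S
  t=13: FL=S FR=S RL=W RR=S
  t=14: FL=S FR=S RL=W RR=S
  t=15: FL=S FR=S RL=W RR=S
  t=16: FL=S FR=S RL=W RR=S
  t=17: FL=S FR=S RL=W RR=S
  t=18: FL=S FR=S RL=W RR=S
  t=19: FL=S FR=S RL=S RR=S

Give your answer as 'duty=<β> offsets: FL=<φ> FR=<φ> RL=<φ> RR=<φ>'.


duty=12 offsets: FL=12 FR=7 RL=1 RR=10

duty β = stance ticks per leg = 12
FL: stance ticks = 12; W→S at t=8 → φ=12
FR: stance ticks = 12; W→S at t=13 → φ=7
RL: stance ticks = 12; W→S at t=19 → φ=1
RR: stance ticks = 12; W→S at t=10 → φ=10
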